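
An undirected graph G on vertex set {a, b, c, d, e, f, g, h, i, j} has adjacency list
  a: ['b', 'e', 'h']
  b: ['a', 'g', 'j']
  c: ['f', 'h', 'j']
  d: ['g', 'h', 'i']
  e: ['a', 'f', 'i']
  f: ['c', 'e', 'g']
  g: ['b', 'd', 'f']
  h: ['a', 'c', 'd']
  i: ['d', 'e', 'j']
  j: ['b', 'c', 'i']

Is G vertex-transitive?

Yes

G is 3-regular on 10 vertices with no triangles and no 4-cycles (girth 5): this is the Petersen graph. It is a classical fact that the Petersen graph has automorphism group S_5 (order 120), arising from its description as the Kneser graph K(5,2). This group acts transitively on the 10 vertices.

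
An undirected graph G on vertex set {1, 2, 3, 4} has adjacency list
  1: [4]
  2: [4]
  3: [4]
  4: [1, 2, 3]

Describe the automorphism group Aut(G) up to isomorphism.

Vertex 4 has degree 3 and every other vertex has degree 1, so G is the star K_{1,3} with centre 4. Any automorphism fixes the centre and permutes the 3 leaves freely, so Aut(G) ≅ S_3 of order 3! = 6.

S_3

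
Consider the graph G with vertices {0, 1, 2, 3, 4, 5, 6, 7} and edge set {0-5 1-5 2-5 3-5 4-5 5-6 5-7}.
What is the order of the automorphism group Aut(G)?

5040

Vertex 5 has degree 7 and every other vertex has degree 1, so G is the star K_{1,7} with centre 5. Any automorphism fixes the centre and permutes the 7 leaves freely, so Aut(G) ≅ S_7 of order 7! = 5040.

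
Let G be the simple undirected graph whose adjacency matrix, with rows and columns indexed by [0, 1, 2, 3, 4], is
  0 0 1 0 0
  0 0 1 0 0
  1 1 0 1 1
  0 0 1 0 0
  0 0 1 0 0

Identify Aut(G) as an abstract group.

S_4

Vertex 2 has degree 4 and every other vertex has degree 1, so G is the star K_{1,4} with centre 2. Any automorphism fixes the centre and permutes the 4 leaves freely, so Aut(G) ≅ S_4 of order 4! = 24.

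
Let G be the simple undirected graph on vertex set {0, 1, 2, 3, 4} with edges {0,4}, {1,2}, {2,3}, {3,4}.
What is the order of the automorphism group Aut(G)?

The degree sequence is [1, 1, 2, 2, 2]; the two degree-1 vertices 0 and 1 are the ends of a path, so G = P_5. A path has exactly one nontrivial symmetry — reversal — giving Aut(G) of order 2.

2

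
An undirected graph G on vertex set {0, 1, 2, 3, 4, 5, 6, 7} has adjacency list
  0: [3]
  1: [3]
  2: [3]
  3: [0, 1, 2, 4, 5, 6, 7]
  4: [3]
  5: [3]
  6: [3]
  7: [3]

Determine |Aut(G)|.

5040

Vertex 3 has degree 7 and every other vertex has degree 1, so G is the star K_{1,7} with centre 3. Any automorphism fixes the centre and permutes the 7 leaves freely, so Aut(G) ≅ S_7 of order 7! = 5040.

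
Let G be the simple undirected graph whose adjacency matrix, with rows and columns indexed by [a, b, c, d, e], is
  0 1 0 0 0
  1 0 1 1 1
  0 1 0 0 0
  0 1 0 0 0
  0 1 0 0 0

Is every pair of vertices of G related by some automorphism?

Vertex b is the only vertex of degree 4, so every automorphism fixes it; G is not vertex-transitive.

No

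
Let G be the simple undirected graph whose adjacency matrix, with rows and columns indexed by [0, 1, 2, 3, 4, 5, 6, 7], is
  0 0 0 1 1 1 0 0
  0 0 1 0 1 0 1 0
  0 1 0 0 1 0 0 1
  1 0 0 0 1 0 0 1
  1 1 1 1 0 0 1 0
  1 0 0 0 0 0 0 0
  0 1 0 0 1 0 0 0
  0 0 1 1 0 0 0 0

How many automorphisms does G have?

The degree sequence is [3, 3, 3, 3, 5, 1, 2, 2]. Checking the degree-preserving permutations of the vertex set shows that none except the identity preserves every edge, so Aut(G) is trivial.

1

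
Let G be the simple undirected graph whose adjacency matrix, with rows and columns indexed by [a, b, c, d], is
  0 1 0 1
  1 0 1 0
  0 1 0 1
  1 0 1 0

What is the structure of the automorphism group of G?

the dihedral group of order 8

G is 2-regular and connected on 4 vertices, i.e. the cycle C_4. C_4 has 4 rotations and 4 reflections, so Aut(C_4) ≅ D_4 of order 8.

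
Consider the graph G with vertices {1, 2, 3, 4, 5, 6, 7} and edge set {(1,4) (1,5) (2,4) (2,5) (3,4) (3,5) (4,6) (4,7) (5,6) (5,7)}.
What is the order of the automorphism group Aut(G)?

240

The vertices split by degree into {4, 5} (degree 5) and {1, 2, 3, 6, 7} (degree 2); every edge runs between the two parts, so G is the complete bipartite graph K_{2,5}. The parts have unequal sizes, so no automorphism swaps them; each part is permuted independently, giving S_5 × S_2 of order 5!·2! = 240.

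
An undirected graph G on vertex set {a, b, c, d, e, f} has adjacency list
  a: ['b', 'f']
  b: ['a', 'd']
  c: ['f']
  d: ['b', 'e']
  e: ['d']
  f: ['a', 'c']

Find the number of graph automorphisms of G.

2

The degree sequence is [2, 2, 1, 2, 1, 2]; the two degree-1 vertices c and e are the ends of a path, so G = P_6. The only nontrivial automorphism of a path is the end-to-end reflection, so Aut(G) ≅ Z_2.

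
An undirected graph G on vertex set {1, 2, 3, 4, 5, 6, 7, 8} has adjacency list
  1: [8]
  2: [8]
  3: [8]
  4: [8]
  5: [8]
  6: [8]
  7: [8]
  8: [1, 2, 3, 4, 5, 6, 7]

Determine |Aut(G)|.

Vertex 8 has degree 7 and every other vertex has degree 1, so G is the star K_{1,7} with centre 8. Any automorphism fixes the centre and permutes the 7 leaves freely, so Aut(G) ≅ S_7 of order 7! = 5040.

5040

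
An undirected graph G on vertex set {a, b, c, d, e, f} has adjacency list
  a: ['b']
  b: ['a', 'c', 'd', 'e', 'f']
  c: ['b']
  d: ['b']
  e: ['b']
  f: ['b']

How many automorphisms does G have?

120

Vertex b has degree 5 and every other vertex has degree 1, so G is the star K_{1,5} with centre b. Any automorphism fixes the centre and permutes the 5 leaves freely, so Aut(G) ≅ S_5 of order 5! = 120.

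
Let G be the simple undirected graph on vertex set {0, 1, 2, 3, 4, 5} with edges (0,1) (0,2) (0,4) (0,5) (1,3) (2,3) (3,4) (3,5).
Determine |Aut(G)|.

48

The vertices split by degree into {0, 3} (degree 4) and {1, 2, 4, 5} (degree 2); every edge runs between the two parts, so G is the complete bipartite graph K_{2,4}. Automorphisms preserve the bipartition setwise (since the parts differ in size) and act as S_2 × S_4 within it; |Aut| = 48.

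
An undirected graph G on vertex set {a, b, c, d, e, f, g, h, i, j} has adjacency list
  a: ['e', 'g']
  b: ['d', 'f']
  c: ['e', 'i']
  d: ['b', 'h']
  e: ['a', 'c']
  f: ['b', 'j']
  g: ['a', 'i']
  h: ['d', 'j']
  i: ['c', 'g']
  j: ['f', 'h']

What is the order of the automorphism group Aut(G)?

G has two connected components, {b, d, f, h, j} and {a, c, e, g, i}; each is 2-regular, so G = C_5 ⊔ C_5. Aut of a disjoint union of two copies of C_5 is the wreath product D_5 ≀ Z_2, of order 2·10² = 200.

200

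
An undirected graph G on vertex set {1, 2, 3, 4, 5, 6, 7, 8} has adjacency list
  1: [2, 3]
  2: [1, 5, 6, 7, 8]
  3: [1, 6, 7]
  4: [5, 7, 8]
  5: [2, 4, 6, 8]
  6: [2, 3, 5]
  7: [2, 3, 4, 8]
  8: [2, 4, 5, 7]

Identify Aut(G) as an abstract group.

The degree sequence is [2, 5, 3, 3, 4, 3, 4, 4]. Checking the degree-preserving permutations of the vertex set shows that none except the identity preserves every edge, so Aut(G) is trivial.

{e}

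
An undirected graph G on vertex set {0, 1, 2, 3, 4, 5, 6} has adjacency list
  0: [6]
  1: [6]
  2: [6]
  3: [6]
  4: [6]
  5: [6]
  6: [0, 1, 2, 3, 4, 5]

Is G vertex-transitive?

No

Vertex 6 is the only vertex of degree 6, so every automorphism fixes it; G is not vertex-transitive.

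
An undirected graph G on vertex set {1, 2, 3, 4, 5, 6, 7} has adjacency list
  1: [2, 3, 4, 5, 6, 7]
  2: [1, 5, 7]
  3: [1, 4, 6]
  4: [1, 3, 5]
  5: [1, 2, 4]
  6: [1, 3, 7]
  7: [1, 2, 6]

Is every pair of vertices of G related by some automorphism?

No

Vertex 1 is the only vertex of degree 6, so every automorphism fixes it; G is not vertex-transitive.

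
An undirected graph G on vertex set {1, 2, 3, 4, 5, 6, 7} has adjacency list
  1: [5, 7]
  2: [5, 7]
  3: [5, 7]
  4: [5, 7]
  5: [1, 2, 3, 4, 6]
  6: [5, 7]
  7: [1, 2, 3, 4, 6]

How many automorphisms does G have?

240

The vertices split by degree into {5, 7} (degree 5) and {1, 2, 3, 4, 6} (degree 2); every edge runs between the two parts, so G is the complete bipartite graph K_{2,5}. The parts have unequal sizes, so no automorphism swaps them; each part is permuted independently, giving S_2 × S_5 of order 2!·5! = 240.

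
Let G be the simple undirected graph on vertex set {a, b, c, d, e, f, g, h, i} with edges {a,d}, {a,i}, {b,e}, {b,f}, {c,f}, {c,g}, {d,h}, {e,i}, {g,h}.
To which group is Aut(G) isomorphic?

G is 2-regular and connected on 9 vertices, i.e. the cycle C_9. The automorphisms of the 9-cycle are exactly the symmetries of a regular 9-gon: the dihedral group D_9, |D_9| = 18.

D_9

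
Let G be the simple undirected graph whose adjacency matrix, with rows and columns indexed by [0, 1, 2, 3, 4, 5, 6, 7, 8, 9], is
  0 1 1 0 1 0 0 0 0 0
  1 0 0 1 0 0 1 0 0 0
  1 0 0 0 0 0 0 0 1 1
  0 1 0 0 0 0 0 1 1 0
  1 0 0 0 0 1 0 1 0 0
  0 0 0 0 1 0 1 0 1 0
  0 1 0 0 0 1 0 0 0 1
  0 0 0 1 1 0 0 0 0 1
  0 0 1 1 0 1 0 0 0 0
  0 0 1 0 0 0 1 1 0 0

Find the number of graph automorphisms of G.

120

G is 3-regular on 10 vertices with no triangles and no 4-cycles (girth 5): this is the Petersen graph. Viewing the Petersen graph as the Kneser graph K(5,2) — vertices are 2-subsets of {1,…,5}, edges join disjoint pairs — its automorphisms are exactly the permutations of the 5-element set, so Aut ≅ S_5 of order 120.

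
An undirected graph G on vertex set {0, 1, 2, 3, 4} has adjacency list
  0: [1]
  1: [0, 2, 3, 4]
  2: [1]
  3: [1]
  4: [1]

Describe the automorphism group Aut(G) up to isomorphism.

Vertex 1 has degree 4 and every other vertex has degree 1, so G is the star K_{1,4} with centre 1. The 4 leaves are pairwise interchangeable while the centre is fixed, giving Aut(G) = S_4.

the symmetric group on 4 letters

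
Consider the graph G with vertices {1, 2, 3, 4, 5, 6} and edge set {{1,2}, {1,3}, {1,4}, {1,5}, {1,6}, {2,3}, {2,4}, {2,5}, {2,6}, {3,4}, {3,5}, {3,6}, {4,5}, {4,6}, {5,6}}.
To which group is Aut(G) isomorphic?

S_6

Every vertex has degree 5, so G is the complete graph K_6. Any permutation of the 6 vertices preserves K_6, so Aut(K_6) = S_6 of order 6! = 720.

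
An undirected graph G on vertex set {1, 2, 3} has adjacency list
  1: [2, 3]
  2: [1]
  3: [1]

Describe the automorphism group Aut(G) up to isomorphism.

the cyclic group of order 2

The degree sequence is [2, 1, 1]; the two degree-1 vertices 2 and 3 are the ends of a path, so G = P_3. A path has exactly one nontrivial symmetry — reversal — giving Aut(G) of order 2.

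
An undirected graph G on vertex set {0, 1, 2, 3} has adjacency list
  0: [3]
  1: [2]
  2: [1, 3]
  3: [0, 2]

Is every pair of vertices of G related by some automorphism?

Automorphisms preserve degree, but G has vertices of degree 1 and vertices of degree 2; no automorphism maps one to the other, so G is not vertex-transitive.

No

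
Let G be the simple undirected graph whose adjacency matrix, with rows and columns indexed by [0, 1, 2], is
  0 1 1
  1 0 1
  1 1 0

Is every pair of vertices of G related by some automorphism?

All 3 vertices are pairwise adjacent: G = K_3. Any permutation of the 3 vertices preserves K_3, so Aut(K_3) = S_3 of order 3! = 6. Under this action every vertex can be carried to every other, so G is vertex-transitive.

Yes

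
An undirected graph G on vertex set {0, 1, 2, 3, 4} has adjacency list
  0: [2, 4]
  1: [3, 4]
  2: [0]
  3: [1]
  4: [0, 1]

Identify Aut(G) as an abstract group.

The degree sequence is [2, 2, 1, 1, 2]; the two degree-1 vertices 2 and 3 are the ends of a path, so G = P_5. The only nontrivial automorphism of a path is the end-to-end reflection, so Aut(G) ≅ Z_2.

C_2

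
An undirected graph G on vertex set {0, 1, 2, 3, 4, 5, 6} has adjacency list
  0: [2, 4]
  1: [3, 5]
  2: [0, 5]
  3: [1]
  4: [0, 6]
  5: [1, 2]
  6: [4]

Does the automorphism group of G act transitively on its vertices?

Automorphisms preserve degree, but G has vertices of degree 1 and vertices of degree 2; no automorphism maps one to the other, so G is not vertex-transitive.

No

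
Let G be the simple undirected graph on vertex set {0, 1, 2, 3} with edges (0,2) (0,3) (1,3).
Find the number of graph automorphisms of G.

2

The degree sequence is [2, 1, 1, 2]; the two degree-1 vertices 1 and 2 are the ends of a path, so G = P_4. The only nontrivial automorphism of a path is the end-to-end reflection, so Aut(G) ≅ Z_2.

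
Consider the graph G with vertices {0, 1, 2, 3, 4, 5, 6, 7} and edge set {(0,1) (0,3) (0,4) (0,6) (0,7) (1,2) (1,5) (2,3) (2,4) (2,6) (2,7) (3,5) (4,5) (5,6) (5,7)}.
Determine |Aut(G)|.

720

The vertices split by degree into {0, 2, 5} (degree 5) and {1, 3, 4, 6, 7} (degree 3); every edge runs between the two parts, so G is the complete bipartite graph K_{3,5}. The parts have unequal sizes, so no automorphism swaps them; each part is permuted independently, giving S_5 × S_3 of order 5!·3! = 720.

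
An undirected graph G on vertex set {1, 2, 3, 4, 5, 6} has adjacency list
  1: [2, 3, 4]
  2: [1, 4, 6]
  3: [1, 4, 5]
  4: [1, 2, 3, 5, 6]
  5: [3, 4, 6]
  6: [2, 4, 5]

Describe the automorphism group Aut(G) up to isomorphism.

the dihedral group of order 10

Vertex 4 is the unique vertex of degree 5; the remaining 5 vertices each have degree 3 and induce a cycle, so G is the wheel on 6 vertices with hub 4. With the hub fixed, the remaining symmetry is that of the rim cycle C_5, giving the dihedral group D_5.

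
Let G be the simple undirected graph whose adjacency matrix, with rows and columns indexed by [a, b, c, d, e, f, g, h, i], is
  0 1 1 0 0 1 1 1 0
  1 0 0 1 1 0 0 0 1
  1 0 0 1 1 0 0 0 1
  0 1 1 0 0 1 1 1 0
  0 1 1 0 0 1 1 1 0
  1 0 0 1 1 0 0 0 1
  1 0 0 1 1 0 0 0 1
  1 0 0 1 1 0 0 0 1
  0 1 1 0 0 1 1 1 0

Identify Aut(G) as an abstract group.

S_4 × S_5

The vertices split by degree into {a, d, e, i} (degree 5) and {b, c, f, g, h} (degree 4); every edge runs between the two parts, so G is the complete bipartite graph K_{4,5}. The parts have unequal sizes, so no automorphism swaps them; each part is permuted independently, giving S_4 × S_5 of order 4!·5! = 2880.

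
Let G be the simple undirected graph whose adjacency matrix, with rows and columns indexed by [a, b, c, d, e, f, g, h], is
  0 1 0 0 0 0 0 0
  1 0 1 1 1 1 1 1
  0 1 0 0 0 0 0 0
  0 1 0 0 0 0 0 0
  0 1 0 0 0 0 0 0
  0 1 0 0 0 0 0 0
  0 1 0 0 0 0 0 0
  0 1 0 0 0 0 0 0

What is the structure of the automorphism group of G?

Vertex b has degree 7 and every other vertex has degree 1, so G is the star K_{1,7} with centre b. Any automorphism fixes the centre and permutes the 7 leaves freely, so Aut(G) ≅ S_7 of order 7! = 5040.

the symmetric group on 7 letters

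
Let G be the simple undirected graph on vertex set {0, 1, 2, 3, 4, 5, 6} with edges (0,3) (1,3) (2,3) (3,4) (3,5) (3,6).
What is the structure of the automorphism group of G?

S_6

Vertex 3 has degree 6 and every other vertex has degree 1, so G is the star K_{1,6} with centre 3. Any automorphism fixes the centre and permutes the 6 leaves freely, so Aut(G) ≅ S_6 of order 6! = 720.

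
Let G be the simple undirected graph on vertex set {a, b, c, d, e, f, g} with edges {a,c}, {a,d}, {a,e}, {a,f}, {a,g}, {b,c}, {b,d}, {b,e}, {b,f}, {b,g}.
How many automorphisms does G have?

240

The vertices split by degree into {a, b} (degree 5) and {c, d, e, f, g} (degree 2); every edge runs between the two parts, so G is the complete bipartite graph K_{2,5}. The parts have unequal sizes, so no automorphism swaps them; each part is permuted independently, giving S_2 × S_5 of order 2!·5! = 240.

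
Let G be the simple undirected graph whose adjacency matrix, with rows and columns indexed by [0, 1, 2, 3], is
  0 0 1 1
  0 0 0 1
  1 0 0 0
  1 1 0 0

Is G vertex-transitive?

Automorphisms preserve degree, but G has vertices of degree 1 and vertices of degree 2; no automorphism maps one to the other, so G is not vertex-transitive.

No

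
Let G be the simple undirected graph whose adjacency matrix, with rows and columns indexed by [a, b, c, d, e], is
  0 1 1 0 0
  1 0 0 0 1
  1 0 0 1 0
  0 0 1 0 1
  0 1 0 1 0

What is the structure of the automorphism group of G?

D_5

G is 2-regular and connected on 5 vertices, i.e. the cycle C_5. The automorphisms of the 5-cycle are exactly the symmetries of a regular 5-gon: the dihedral group D_5, |D_5| = 10.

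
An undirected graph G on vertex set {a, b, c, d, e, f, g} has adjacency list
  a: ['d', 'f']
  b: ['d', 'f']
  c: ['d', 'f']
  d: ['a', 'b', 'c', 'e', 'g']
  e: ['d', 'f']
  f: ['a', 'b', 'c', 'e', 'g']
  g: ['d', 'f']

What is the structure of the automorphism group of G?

S_2 × S_5

The vertices split by degree into {d, f} (degree 5) and {a, b, c, e, g} (degree 2); every edge runs between the two parts, so G is the complete bipartite graph K_{2,5}. The parts have unequal sizes, so no automorphism swaps them; each part is permuted independently, giving S_2 × S_5 of order 2!·5! = 240.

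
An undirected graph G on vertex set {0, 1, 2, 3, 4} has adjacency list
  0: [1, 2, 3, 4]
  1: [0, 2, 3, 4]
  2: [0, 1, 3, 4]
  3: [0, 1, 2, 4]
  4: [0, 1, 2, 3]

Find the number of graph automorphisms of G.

All 5 vertices are pairwise adjacent: G = K_5. Any permutation of the 5 vertices preserves K_5, so Aut(K_5) = S_5 of order 5! = 120.

120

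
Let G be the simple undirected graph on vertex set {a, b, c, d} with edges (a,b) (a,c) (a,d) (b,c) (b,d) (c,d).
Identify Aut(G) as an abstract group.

S_4

Every vertex has degree 3, so G is the complete graph K_4. Every bijection on the vertex set is an automorphism of K_4; hence Aut(K_4) ≅ S_4, order 24.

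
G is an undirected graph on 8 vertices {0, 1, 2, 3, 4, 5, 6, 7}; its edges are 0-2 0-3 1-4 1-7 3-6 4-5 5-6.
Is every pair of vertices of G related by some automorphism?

Automorphisms preserve degree, but G has vertices of degree 1 and vertices of degree 2; no automorphism maps one to the other, so G is not vertex-transitive.

No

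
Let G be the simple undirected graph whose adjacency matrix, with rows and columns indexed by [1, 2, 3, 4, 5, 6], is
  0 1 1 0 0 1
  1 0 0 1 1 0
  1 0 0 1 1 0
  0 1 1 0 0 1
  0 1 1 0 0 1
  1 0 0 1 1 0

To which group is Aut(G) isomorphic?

G is 3-regular and bipartite with parts {1, 4, 5} and {2, 3, 6} (each part is independent and every cross-pair is an edge), so G = K_{3,3}. Aut(K_{3,3}) is the wreath product S_3 ≀ Z_2: permute within each part, then optionally swap the parts; |Aut| = 2·(3!)² = 72.

S_3 ≀ Z_2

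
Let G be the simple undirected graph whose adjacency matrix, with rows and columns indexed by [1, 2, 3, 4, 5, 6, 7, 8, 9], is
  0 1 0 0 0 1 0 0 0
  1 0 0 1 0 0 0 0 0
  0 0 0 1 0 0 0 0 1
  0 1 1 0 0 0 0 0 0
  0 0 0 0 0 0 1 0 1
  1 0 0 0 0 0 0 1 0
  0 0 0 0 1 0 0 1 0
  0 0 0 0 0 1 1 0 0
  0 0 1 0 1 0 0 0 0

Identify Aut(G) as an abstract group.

D_9

G is 2-regular and connected on 9 vertices, i.e. the cycle C_9. C_9 has 9 rotations and 9 reflections, so Aut(C_9) ≅ D_9 of order 18.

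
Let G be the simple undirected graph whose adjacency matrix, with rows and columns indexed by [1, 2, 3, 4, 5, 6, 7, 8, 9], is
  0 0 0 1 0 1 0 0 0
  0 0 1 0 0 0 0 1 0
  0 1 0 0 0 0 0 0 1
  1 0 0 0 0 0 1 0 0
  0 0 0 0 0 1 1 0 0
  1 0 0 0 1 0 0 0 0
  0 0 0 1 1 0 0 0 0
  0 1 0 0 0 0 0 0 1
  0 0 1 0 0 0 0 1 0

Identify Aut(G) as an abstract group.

D_4 × D_5

G has two connected components, {1, 4, 5, 6, 7} and {2, 3, 8, 9}; each is 2-regular, so G = C_5 ⊔ C_4. The components are non-isomorphic (different sizes), so Aut(G) = Aut(C_4) × Aut(C_5) = D_4 × D_5 of order 8·10 = 80.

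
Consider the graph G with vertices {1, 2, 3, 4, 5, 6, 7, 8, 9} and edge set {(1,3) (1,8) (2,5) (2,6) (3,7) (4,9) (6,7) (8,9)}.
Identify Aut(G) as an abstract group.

The degree sequence is [2, 2, 2, 1, 1, 2, 2, 2, 2]; the two degree-1 vertices 4 and 5 are the ends of a path, so G = P_9. A path has exactly one nontrivial symmetry — reversal — giving Aut(G) of order 2.

the cyclic group of order 2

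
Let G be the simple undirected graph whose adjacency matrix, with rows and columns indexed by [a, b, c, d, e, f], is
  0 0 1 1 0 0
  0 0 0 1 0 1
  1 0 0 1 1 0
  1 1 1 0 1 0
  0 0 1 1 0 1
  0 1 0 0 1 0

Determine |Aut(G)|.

The degree sequence is [2, 2, 3, 4, 3, 2]. Checking the degree-preserving permutations of the vertex set shows that none except the identity preserves every edge, so Aut(G) is trivial.

1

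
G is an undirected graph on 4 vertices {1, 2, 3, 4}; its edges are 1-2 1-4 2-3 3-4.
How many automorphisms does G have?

8

Every vertex has degree 2 and the graph is connected, so G is the 4-cycle C_4. C_4 has 4 rotations and 4 reflections, so Aut(C_4) ≅ D_4 of order 8.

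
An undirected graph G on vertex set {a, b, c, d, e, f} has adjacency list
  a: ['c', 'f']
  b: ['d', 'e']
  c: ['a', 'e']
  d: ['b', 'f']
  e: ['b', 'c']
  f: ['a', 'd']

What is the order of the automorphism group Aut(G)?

G is 2-regular and connected on 6 vertices, i.e. the cycle C_6. C_6 has 6 rotations and 6 reflections, so Aut(C_6) ≅ D_6 of order 12.

12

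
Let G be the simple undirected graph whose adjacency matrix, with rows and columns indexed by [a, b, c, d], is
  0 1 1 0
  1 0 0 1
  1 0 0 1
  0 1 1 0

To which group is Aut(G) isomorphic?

G is 2-regular and bipartite on 2^2 = 4 vertices with girth 4; it is the hypercube graph Q_2. The symmetry group of the 2-cube is the hyperoctahedral group B_2 = Z_2 ≀ S_2, of order 2^2·2! = 8.

the dihedral group of order 8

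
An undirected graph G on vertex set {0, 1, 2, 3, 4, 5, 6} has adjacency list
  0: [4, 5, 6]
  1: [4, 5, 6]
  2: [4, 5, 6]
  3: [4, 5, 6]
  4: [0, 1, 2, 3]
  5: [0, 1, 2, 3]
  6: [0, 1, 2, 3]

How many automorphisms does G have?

The vertices split by degree into {4, 5, 6} (degree 4) and {0, 1, 2, 3} (degree 3); every edge runs between the two parts, so G is the complete bipartite graph K_{3,4}. Automorphisms preserve the bipartition setwise (since the parts differ in size) and act as S_4 × S_3 within it; |Aut| = 144.

144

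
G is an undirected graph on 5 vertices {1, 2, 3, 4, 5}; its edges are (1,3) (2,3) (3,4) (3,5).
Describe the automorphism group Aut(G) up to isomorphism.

Vertex 3 has degree 4 and every other vertex has degree 1, so G is the star K_{1,4} with centre 3. The 4 leaves are pairwise interchangeable while the centre is fixed, giving Aut(G) = S_4.

S_4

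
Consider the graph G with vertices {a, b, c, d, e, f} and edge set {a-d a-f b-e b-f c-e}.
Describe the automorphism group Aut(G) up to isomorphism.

The degree sequence is [2, 2, 1, 1, 2, 2]; the two degree-1 vertices c and d are the ends of a path, so G = P_6. The only nontrivial automorphism of a path is the end-to-end reflection, so Aut(G) ≅ Z_2.

Z_2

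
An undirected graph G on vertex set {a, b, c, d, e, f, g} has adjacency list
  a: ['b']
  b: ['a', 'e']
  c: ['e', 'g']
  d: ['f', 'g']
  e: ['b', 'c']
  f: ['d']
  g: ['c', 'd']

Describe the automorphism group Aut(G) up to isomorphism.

The degree sequence is [1, 2, 2, 2, 2, 1, 2]; the two degree-1 vertices a and f are the ends of a path, so G = P_7. The only nontrivial automorphism of a path is the end-to-end reflection, so Aut(G) ≅ Z_2.

Z_2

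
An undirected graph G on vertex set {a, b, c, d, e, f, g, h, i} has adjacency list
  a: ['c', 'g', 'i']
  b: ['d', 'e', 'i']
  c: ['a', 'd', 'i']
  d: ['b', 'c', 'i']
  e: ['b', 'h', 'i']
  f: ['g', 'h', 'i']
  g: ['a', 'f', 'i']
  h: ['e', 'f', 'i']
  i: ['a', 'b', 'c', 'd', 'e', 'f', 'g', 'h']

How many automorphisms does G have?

16

Vertex i is the unique vertex of degree 8; the remaining 8 vertices each have degree 3 and induce a cycle, so G is the wheel on 9 vertices with hub i. With the hub fixed, the remaining symmetry is that of the rim cycle C_8, giving the dihedral group D_8.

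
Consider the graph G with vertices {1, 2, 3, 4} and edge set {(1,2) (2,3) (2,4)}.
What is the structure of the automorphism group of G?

Vertex 2 has degree 3 and every other vertex has degree 1, so G is the star K_{1,3} with centre 2. Any automorphism fixes the centre and permutes the 3 leaves freely, so Aut(G) ≅ S_3 of order 3! = 6.

the symmetric group on 3 letters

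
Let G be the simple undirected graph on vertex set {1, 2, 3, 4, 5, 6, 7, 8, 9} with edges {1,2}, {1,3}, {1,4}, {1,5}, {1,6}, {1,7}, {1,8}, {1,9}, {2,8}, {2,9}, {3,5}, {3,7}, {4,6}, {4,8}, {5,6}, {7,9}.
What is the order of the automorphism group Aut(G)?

16

Vertex 1 is the unique vertex of degree 8; the remaining 8 vertices each have degree 3 and induce a cycle, so G is the wheel on 9 vertices with hub 1. With the hub fixed, the remaining symmetry is that of the rim cycle C_8, giving the dihedral group D_8.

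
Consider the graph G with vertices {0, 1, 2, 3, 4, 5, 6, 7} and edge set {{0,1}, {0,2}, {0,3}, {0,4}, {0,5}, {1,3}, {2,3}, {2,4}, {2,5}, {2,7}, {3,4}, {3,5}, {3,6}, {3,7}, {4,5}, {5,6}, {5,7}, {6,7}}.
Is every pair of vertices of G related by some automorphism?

No

Vertex 1 is the only vertex of degree 2, so every automorphism fixes it; G is not vertex-transitive.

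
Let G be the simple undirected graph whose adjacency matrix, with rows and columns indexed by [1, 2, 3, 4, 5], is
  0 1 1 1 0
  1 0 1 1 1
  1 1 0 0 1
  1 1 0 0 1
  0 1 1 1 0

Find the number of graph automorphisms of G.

Vertex 2 is the unique vertex of degree 4; the remaining 4 vertices each have degree 3 and induce a cycle, so G is the wheel on 5 vertices with hub 2. Every automorphism fixes the hub and acts on the rim 4-cycle, so Aut(G) ≅ Aut(C_4) = D_4 of order 8.

8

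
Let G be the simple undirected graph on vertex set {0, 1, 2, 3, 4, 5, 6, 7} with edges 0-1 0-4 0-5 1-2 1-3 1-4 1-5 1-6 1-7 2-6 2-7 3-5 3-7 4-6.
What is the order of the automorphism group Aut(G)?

Vertex 1 is the unique vertex of degree 7; the remaining 7 vertices each have degree 3 and induce a cycle, so G is the wheel on 8 vertices with hub 1. Every automorphism fixes the hub and acts on the rim 7-cycle, so Aut(G) ≅ Aut(C_7) = D_7 of order 14.

14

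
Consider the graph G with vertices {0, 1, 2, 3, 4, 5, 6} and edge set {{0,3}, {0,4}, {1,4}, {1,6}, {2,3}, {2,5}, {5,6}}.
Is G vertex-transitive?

Yes

G is 2-regular and connected on 7 vertices, i.e. the cycle C_7. C_7 has 7 rotations and 7 reflections, so Aut(C_7) ≅ D_7 of order 14. Under this action every vertex can be carried to every other, so G is vertex-transitive.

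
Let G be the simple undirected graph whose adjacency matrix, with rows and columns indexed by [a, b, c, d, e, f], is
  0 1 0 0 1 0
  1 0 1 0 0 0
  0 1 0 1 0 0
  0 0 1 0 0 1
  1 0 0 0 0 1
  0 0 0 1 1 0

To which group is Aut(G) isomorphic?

D_6

Every vertex has degree 2 and the graph is connected, so G is the 6-cycle C_6. C_6 has 6 rotations and 6 reflections, so Aut(C_6) ≅ D_6 of order 12.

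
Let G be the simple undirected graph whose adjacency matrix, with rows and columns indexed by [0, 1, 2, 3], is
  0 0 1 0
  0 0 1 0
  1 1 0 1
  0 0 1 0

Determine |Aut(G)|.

Vertex 2 has degree 3 and every other vertex has degree 1, so G is the star K_{1,3} with centre 2. The 3 leaves are pairwise interchangeable while the centre is fixed, giving Aut(G) = S_3.

6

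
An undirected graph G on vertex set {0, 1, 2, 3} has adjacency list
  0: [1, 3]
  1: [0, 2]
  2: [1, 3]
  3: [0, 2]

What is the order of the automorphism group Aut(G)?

8

G is 2-regular and bipartite on 2^2 = 4 vertices with girth 4; it is the hypercube graph Q_2. Aut(Q_2) consists of the signed permutations of the 2 coordinate axes: 2! permutations times 2^2 sign flips, so |Aut| = 2^2·2! = 8.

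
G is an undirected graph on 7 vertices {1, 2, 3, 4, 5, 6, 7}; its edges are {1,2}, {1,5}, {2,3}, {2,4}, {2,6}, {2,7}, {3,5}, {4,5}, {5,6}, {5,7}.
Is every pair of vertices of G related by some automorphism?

Automorphisms preserve degree, but G has vertices of degree 2 and vertices of degree 5; no automorphism maps one to the other, so G is not vertex-transitive.

No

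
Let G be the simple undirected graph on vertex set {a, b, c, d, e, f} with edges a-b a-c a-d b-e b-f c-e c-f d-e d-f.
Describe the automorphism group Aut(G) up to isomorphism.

S_3 ≀ Z_2

G is 3-regular and bipartite with parts {b, c, d} and {a, e, f} (each part is independent and every cross-pair is an edge), so G = K_{3,3}. Aut(K_{3,3}) is the wreath product S_3 ≀ Z_2: permute within each part, then optionally swap the parts; |Aut| = 2·(3!)² = 72.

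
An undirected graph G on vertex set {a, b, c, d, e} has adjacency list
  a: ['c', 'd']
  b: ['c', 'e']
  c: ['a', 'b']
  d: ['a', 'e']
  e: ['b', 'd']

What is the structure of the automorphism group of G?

the dihedral group of order 10

Every vertex has degree 2 and the graph is connected, so G is the 5-cycle C_5. C_5 has 5 rotations and 5 reflections, so Aut(C_5) ≅ D_5 of order 10.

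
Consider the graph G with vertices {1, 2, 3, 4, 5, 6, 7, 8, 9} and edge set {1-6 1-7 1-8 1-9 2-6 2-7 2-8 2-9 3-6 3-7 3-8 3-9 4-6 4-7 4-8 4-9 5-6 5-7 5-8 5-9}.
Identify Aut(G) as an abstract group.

S_5 × S_4

The vertices split by degree into {6, 7, 8, 9} (degree 5) and {1, 2, 3, 4, 5} (degree 4); every edge runs between the two parts, so G is the complete bipartite graph K_{4,5}. The parts have unequal sizes, so no automorphism swaps them; each part is permuted independently, giving S_5 × S_4 of order 5!·4! = 2880.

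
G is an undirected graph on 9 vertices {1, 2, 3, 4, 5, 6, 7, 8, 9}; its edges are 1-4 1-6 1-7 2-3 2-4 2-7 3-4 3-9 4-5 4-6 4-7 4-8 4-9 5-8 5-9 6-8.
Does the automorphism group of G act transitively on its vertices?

Vertex 4 is the only vertex of degree 8, so every automorphism fixes it; G is not vertex-transitive.

No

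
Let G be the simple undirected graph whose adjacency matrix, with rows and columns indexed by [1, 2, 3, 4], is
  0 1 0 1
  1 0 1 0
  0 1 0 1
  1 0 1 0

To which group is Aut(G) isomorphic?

G is 2-regular and bipartite on 2^2 = 4 vertices with girth 4; it is the hypercube graph Q_2. Aut(Q_2) consists of the signed permutations of the 2 coordinate axes: 2! permutations times 2^2 sign flips, so |Aut| = 2^2·2! = 8.

the dihedral group of order 8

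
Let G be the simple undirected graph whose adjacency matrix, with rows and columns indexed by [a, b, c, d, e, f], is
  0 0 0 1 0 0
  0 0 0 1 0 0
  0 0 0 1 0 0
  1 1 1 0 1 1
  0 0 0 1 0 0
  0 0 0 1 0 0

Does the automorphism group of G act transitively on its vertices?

Vertex d is the only vertex of degree 5, so every automorphism fixes it; G is not vertex-transitive.

No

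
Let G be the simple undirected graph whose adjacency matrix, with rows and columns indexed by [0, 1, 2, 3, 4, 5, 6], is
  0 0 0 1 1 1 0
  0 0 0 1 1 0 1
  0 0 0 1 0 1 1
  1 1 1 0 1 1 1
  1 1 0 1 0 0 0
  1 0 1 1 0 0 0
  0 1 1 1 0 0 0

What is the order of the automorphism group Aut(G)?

Vertex 3 is the unique vertex of degree 6; the remaining 6 vertices each have degree 3 and induce a cycle, so G is the wheel on 7 vertices with hub 3. Every automorphism fixes the hub and acts on the rim 6-cycle, so Aut(G) ≅ Aut(C_6) = D_6 of order 12.

12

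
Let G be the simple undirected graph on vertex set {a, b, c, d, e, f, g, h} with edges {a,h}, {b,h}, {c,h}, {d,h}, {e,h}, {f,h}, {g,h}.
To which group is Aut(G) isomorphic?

Vertex h has degree 7 and every other vertex has degree 1, so G is the star K_{1,7} with centre h. Any automorphism fixes the centre and permutes the 7 leaves freely, so Aut(G) ≅ S_7 of order 7! = 5040.

the symmetric group on 7 letters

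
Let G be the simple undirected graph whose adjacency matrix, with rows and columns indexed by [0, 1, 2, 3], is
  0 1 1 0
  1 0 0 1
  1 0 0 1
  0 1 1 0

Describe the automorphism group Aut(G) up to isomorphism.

G is 2-regular and bipartite with parts {0, 3} and {1, 2} (each part is independent and every cross-pair is an edge), so G = K_{2,2}. Aut(K_{2,2}) is the wreath product S_2 ≀ Z_2: permute within each part, then optionally swap the parts; |Aut| = 2·(2!)² = 8.

S_2 ≀ Z_2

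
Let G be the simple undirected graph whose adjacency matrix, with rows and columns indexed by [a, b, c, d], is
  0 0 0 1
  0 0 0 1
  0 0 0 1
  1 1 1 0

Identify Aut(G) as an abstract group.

Vertex d has degree 3 and every other vertex has degree 1, so G is the star K_{1,3} with centre d. The 3 leaves are pairwise interchangeable while the centre is fixed, giving Aut(G) = S_3.

the symmetric group on 3 letters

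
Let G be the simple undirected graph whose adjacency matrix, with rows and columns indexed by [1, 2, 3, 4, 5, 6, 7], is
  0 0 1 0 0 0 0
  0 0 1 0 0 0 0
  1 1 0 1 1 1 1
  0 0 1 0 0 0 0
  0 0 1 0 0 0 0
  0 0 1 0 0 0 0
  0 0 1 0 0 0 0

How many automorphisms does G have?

720

Vertex 3 has degree 6 and every other vertex has degree 1, so G is the star K_{1,6} with centre 3. Any automorphism fixes the centre and permutes the 6 leaves freely, so Aut(G) ≅ S_6 of order 6! = 720.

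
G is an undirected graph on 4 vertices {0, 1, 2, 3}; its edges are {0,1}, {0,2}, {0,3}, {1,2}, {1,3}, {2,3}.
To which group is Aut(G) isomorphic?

the symmetric group on 4 letters

Every vertex has degree 3, so G is the complete graph K_4. Any permutation of the 4 vertices preserves K_4, so Aut(K_4) = S_4 of order 4! = 24.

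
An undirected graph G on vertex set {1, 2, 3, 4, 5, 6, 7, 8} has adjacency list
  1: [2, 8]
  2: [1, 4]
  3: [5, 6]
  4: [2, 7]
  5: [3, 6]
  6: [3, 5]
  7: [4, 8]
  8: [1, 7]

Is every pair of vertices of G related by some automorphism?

No

G has two connected components, {1, 2, 4, 7, 8} and {3, 5, 6}; each is 2-regular, so G = C_5 ⊔ C_3. The orbit of 1 under Aut(G) is {1, 2, 4, 7, 8}, which does not contain 3, so G is not vertex-transitive.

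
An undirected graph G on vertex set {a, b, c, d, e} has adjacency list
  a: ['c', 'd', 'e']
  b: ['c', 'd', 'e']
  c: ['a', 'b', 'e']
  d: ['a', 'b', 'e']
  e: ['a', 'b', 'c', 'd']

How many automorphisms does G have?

Vertex e is the unique vertex of degree 4; the remaining 4 vertices each have degree 3 and induce a cycle, so G is the wheel on 5 vertices with hub e. With the hub fixed, the remaining symmetry is that of the rim cycle C_4, giving the dihedral group D_4.

8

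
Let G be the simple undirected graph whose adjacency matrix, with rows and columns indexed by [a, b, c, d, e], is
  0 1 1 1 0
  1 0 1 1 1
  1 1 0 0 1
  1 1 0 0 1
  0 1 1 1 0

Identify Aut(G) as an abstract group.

Vertex b is the unique vertex of degree 4; the remaining 4 vertices each have degree 3 and induce a cycle, so G is the wheel on 5 vertices with hub b. With the hub fixed, the remaining symmetry is that of the rim cycle C_4, giving the dihedral group D_4.

D_4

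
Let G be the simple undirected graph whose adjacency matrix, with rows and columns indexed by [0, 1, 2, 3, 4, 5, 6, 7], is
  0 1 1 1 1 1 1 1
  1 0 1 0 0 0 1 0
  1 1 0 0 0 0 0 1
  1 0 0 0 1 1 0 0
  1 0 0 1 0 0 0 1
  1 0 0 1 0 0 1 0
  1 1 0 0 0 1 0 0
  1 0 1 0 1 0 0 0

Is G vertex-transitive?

No

Vertex 0 is the only vertex of degree 7, so every automorphism fixes it; G is not vertex-transitive.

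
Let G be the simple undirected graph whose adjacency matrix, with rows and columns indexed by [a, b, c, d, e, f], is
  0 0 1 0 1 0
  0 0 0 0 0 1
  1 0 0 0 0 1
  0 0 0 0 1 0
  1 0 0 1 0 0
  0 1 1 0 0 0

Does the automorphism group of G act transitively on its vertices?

Automorphisms preserve degree, but G has vertices of degree 1 and vertices of degree 2; no automorphism maps one to the other, so G is not vertex-transitive.

No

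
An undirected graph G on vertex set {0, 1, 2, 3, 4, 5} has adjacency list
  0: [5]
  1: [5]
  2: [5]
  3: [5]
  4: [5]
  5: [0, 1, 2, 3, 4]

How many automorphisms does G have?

Vertex 5 has degree 5 and every other vertex has degree 1, so G is the star K_{1,5} with centre 5. Any automorphism fixes the centre and permutes the 5 leaves freely, so Aut(G) ≅ S_5 of order 5! = 120.

120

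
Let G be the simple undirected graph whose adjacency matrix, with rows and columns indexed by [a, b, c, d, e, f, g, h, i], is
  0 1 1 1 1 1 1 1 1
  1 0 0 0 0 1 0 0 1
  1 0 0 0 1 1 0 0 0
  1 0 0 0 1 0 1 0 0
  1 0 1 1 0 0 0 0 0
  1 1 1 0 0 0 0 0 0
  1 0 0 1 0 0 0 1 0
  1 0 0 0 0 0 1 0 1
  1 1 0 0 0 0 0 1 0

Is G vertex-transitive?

No

Vertex a is the only vertex of degree 8, so every automorphism fixes it; G is not vertex-transitive.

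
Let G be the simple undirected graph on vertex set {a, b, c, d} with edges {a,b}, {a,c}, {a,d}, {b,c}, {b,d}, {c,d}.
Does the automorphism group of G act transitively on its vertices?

All 4 vertices are pairwise adjacent: G = K_4. Any permutation of the 4 vertices preserves K_4, so Aut(K_4) = S_4 of order 4! = 24. Under this action every vertex can be carried to every other, so G is vertex-transitive.

Yes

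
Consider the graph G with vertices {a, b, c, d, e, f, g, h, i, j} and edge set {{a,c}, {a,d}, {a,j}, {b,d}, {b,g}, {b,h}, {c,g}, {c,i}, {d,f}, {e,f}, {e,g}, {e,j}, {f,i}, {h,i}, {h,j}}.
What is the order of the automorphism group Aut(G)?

G is 3-regular on 10 vertices with no triangles and no 4-cycles (girth 5): this is the Petersen graph. Viewing the Petersen graph as the Kneser graph K(5,2) — vertices are 2-subsets of {1,…,5}, edges join disjoint pairs — its automorphisms are exactly the permutations of the 5-element set, so Aut ≅ S_5 of order 120.

120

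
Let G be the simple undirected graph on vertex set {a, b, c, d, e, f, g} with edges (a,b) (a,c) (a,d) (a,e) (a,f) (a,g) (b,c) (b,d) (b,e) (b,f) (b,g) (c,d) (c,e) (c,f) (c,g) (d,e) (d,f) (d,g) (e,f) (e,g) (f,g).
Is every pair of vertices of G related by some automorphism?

All 7 vertices are pairwise adjacent: G = K_7. Any permutation of the 7 vertices preserves K_7, so Aut(K_7) = S_7 of order 7! = 5040. Under this action every vertex can be carried to every other, so G is vertex-transitive.

Yes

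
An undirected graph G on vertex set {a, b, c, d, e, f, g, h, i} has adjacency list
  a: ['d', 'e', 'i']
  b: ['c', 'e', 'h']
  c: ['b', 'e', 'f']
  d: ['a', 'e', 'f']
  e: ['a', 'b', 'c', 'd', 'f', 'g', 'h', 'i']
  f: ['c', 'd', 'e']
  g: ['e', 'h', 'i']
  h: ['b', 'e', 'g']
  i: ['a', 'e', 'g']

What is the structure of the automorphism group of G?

Vertex e is the unique vertex of degree 8; the remaining 8 vertices each have degree 3 and induce a cycle, so G is the wheel on 9 vertices with hub e. With the hub fixed, the remaining symmetry is that of the rim cycle C_8, giving the dihedral group D_8.

the dihedral group of order 16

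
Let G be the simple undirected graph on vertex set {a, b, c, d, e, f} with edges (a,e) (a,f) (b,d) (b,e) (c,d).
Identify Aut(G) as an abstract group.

C_2

The degree sequence is [2, 2, 1, 2, 2, 1]; the two degree-1 vertices c and f are the ends of a path, so G = P_6. A path has exactly one nontrivial symmetry — reversal — giving Aut(G) of order 2.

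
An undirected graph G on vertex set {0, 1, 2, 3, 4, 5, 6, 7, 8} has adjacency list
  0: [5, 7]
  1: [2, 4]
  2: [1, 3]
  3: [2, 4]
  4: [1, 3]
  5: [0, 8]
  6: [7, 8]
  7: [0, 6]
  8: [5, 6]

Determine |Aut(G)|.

G has two connected components, {0, 5, 6, 7, 8} and {1, 2, 3, 4}; each is 2-regular, so G = C_5 ⊔ C_4. No automorphism exchanges components of different sizes, hence Aut(G) is the direct product D_4 × D_5, order 80.

80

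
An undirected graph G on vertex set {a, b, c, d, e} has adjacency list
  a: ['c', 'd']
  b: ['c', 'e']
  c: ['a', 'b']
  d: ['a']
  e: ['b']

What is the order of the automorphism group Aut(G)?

2

The degree sequence is [2, 2, 2, 1, 1]; the two degree-1 vertices d and e are the ends of a path, so G = P_5. A path has exactly one nontrivial symmetry — reversal — giving Aut(G) of order 2.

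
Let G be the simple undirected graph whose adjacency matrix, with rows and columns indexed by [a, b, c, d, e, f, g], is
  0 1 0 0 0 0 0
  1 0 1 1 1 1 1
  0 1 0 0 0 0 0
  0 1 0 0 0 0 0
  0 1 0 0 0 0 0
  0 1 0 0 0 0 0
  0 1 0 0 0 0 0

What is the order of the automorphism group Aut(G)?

Vertex b has degree 6 and every other vertex has degree 1, so G is the star K_{1,6} with centre b. Any automorphism fixes the centre and permutes the 6 leaves freely, so Aut(G) ≅ S_6 of order 6! = 720.

720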